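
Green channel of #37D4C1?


Color: #37D4C1
R = 37 = 55
G = D4 = 212
B = C1 = 193
Green = 212


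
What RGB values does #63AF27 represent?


63 → 99 (R)
AF → 175 (G)
27 → 39 (B)
= RGB(99, 175, 39)


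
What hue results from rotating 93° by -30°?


New hue = (H + rotation) mod 360
New hue = (93 -30) mod 360
= 63 mod 360
= 63°


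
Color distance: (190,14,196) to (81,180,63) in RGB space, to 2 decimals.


d = √[(R₁-R₂)² + (G₁-G₂)² + (B₁-B₂)²]
d = √[(190-81)² + (14-180)² + (196-63)²]
d = √[11881 + 27556 + 17689]
d = √57126
d ≈ 239.01


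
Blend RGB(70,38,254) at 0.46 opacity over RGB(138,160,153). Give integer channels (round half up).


C = α×F + (1-α)×B, with 1-α = 0.54
R: 0.46×70 + 0.54×138 = 32.20 + 74.52 = 106.72 → 107
G: 0.46×38 + 0.54×160 = 17.48 + 86.40 = 103.88 → 104
B: 0.46×254 + 0.54×153 = 116.84 + 82.62 = 199.46 → 199
= RGB(107, 104, 199)


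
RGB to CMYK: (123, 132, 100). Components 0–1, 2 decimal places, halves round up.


R'=123/255≈0.4824, G'=132/255≈0.5176, B'=100/255≈0.3922
K = 1 - max(R',G',B') = 1 - 132/255 = 123/255 = 0.48235… → 0.48
(1-R'-K)/(1-K) simplifies to (max-R)/max with max = 132:
C = (132-123)/132 = 9/132 = 0.06818… → 0.07
M = (132-132)/132 = 0/132 = 0 → 0.00
Y = (132-100)/132 = 32/132 = 0.24242… → 0.24
= CMYK(0.07, 0.00, 0.24, 0.48)


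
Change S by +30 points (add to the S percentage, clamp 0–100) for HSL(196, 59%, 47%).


Original S = 59%
Adjustment = +30 percentage points
New S = 59 + (30) = 89
Clamp to [0, 100] → 89
= HSL(196°, 89%, 47%)


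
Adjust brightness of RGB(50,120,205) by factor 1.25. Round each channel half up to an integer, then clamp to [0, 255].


Multiply each channel by 1.25, round half up, clamp to [0, 255]
R: 50×1.25 = 62.5 → round → 63
G: 120×1.25 = 150
B: 205×1.25 = 256.25 → round → 256 → clamp → 255
= RGB(63, 150, 255)


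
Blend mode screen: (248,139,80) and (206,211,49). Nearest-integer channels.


Screen: C = 255 - (255-A)×(255-B)/255, rounded to nearest integer
R: 255 - (255-248)×(255-206)/255 = 255 - 343/255 ≈ 255 - 1.345 = 253.655 → 254
G: 255 - (255-139)×(255-211)/255 = 255 - 5104/255 ≈ 255 - 20.016 = 234.984 → 235
B: 255 - (255-80)×(255-49)/255 = 255 - 36050/255 ≈ 255 - 141.373 = 113.627 → 114
= RGB(254, 235, 114)


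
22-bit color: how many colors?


Colors = 2^bits = 2^22
= 4,194,304 colors


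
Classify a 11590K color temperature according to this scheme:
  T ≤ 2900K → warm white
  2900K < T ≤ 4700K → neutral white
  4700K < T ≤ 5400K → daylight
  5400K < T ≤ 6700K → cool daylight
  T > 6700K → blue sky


Temperature: 11590K
11590K > 6700K → blue sky
Classification: blue sky


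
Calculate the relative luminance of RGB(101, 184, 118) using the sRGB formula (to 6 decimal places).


Linearize each channel (sRGB transfer function): c = v/255; c_lin = c/12.92 if c ≤ 0.04045, else ((c+0.055)/1.055)^2.4
  R: 101/255 ≈ 0.396078 > 0.04045 → ((0.396078+0.055)/1.055)^2.4 ≈ 0.130136
  G: 184/255 ≈ 0.721569 > 0.04045 → ((0.721569+0.055)/1.055)^2.4 ≈ 0.479320
  B: 118/255 ≈ 0.462745 > 0.04045 → ((0.462745+0.055)/1.055)^2.4 ≈ 0.181164
R_lin = 0.130136, G_lin = 0.479320, B_lin = 0.181164
L = 0.2126×R + 0.7152×G + 0.0722×B
L = 0.2126×0.130136 + 0.7152×0.479320 + 0.0722×0.181164
L ≈ 0.383557


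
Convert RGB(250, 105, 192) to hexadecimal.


R = 250 → FA (hex)
G = 105 → 69 (hex)
B = 192 → C0 (hex)
Hex = #FA69C0


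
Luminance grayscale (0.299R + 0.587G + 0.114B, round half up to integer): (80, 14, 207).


Gray = 0.299×R + 0.587×G + 0.114×B
Gray = 0.299×80 + 0.587×14 + 0.114×207
Gray = 23.920 + 8.218 + 23.598
Gray = 55.736 → round half up → 56
Gray = 56


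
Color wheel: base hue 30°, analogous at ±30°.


Base hue: 30°
Left analog: (30 - 30) mod 360 = 0°
Right analog: (30 + 30) mod 360 = 60°
Analogous hues = 0° and 60°


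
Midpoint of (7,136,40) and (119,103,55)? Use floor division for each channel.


Midpoint: each channel = ⌊(C₁+C₂)/2⌋
R: ⌊(7+119)/2⌋ = 63
G: ⌊(136+103)/2⌋ = 119
B: ⌊(40+55)/2⌋ = 47
= RGB(63, 119, 47)


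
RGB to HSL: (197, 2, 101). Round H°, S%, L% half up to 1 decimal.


Normalize: R'=197/255≈0.7725, G'=2/255≈0.0078, B'=101/255≈0.3961
Max=197/255, Min=2/255, Δ=Max-Min=195/255
L = (Max+Min)/2 = (197+2)/510 = 199/510 = 0.39019… → L = 39.0%
L ≤ 0.5 → S = Δ/(Max+Min) = 195/(197+2) = 195/199 = 0.97989… → S = 98.0%
(the 1/255 factors cancel in S and H, so raw channel differences can be used)
Max is R' → H = 60 × (((G-B)/Δ) mod 6) = 60 × (((2-101)/195) mod 6)
  (-99)/195 = -0.5076…; negative, so add 6 → 5.4923…
  H = 60 × 5.4923… = 329.538…° → H = 329.5°
= HSL(329.5°, 98.0%, 39.0%)


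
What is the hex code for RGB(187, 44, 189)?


R = 187 → BB (hex)
G = 44 → 2C (hex)
B = 189 → BD (hex)
Hex = #BB2CBD


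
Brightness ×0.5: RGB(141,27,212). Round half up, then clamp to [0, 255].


Multiply each channel by 0.5, round half up, clamp to [0, 255]
R: 141×0.5 = 70.5 → round → 71
G: 27×0.5 = 13.5 → round → 14
B: 212×0.5 = 106
= RGB(71, 14, 106)


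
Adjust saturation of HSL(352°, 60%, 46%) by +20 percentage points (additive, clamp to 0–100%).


Original S = 60%
Adjustment = +20 percentage points
New S = 60 + (20) = 80
Clamp to [0, 100] → 80
= HSL(352°, 80%, 46%)


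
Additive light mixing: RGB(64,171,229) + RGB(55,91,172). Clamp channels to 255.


Additive: each channel = min(255, C₁+C₂)
R: 64+55 = 119 → 119
G: 171+91 = 262 → 255
B: 229+172 = 401 → 255
= RGB(119, 255, 255)


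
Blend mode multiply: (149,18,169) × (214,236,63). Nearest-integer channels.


Multiply: C = A×B/255, rounded to nearest integer
R: 149×214/255 = 31886/255 ≈ 125.043 → 125
G: 18×236/255 = 4248/255 ≈ 16.659 → 17
B: 169×63/255 = 10647/255 ≈ 41.753 → 42
= RGB(125, 17, 42)


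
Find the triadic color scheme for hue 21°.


Triadic: equally spaced at 120° intervals
H1 = 21°
H2 = (21 + 120) mod 360 = 141°
H3 = (21 + 240) mod 360 = 261°
Triadic = 21°, 141°, 261°


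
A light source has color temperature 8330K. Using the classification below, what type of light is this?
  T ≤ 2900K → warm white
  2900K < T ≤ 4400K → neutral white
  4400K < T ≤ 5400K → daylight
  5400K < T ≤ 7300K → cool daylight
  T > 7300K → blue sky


Temperature: 8330K
8330K > 7300K → blue sky
Classification: blue sky


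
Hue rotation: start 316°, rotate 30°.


New hue = (H + rotation) mod 360
New hue = (316 + 30) mod 360
= 346 mod 360
= 346°


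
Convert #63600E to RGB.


63 → 99 (R)
60 → 96 (G)
0E → 14 (B)
= RGB(99, 96, 14)


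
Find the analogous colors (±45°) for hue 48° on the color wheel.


Base hue: 48°
Left analog: (48 - 45) mod 360 = 3°
Right analog: (48 + 45) mod 360 = 93°
Analogous hues = 3° and 93°


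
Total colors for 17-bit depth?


Colors = 2^bits = 2^17
= 131,072 colors


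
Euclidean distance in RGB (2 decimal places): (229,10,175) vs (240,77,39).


d = √[(R₁-R₂)² + (G₁-G₂)² + (B₁-B₂)²]
d = √[(229-240)² + (10-77)² + (175-39)²]
d = √[121 + 4489 + 18496]
d = √23106
d ≈ 152.01


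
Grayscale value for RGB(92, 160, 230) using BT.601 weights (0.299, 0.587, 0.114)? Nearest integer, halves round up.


Gray = 0.299×R + 0.587×G + 0.114×B
Gray = 0.299×92 + 0.587×160 + 0.114×230
Gray = 27.508 + 93.920 + 26.220
Gray = 147.648 → round half up → 148
Gray = 148


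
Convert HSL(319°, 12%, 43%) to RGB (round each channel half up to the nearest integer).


H=319°, S=0.12, L=0.43
C = (1-|2L-1|)×S = (1-|-0.14|)×0.12 = 0.1032
H' = H/60 = 319/60 ≈ 5.3167; X = C×(1-|H' mod 2 - 1|) = 0.07052
m = L - C/2 = 0.43 - 0.0516 = 0.3784
Sector ⌊H'⌋ = 5 → (R',G',B') = (0.1032, 0.0, 0.07052)
RGB = ((R'+m)×255, (G'+m)×255, (B'+m)×255) = (122.808, 96.492, 114.4746)
Round half up → RGB(123, 96, 114)


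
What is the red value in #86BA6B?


Color: #86BA6B
R = 86 = 134
G = BA = 186
B = 6B = 107
Red = 134


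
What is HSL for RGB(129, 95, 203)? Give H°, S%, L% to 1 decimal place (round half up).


Normalize: R'=129/255≈0.5059, G'=95/255≈0.3725, B'=203/255≈0.7961
Max=203/255, Min=95/255, Δ=Max-Min=108/255
L = (Max+Min)/2 = (203+95)/510 = 298/510 = 0.58431… → L = 58.4%
L > 0.5 → S = Δ/(2-Max-Min) = 108/(510-203-95) = 108/212 = 0.50943… → S = 50.9%
(the 1/255 factors cancel in S and H, so raw channel differences can be used)
Max is B' → H = 60 × ((R-G)/Δ + 4) = 60 × ((129-95)/108 + 4)
  34/108 + 4 = 0.3148… + 4 = 4.3148…
  H = 60 × 4.3148… = 258.888…° → H = 258.9°
= HSL(258.9°, 50.9%, 58.4%)


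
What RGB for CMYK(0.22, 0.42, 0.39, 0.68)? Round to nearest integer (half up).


R = 255 × (1-C) × (1-K) = 255 × 0.78 × 0.32 = 63.648 → 64
G = 255 × (1-M) × (1-K) = 255 × 0.58 × 0.32 = 47.328 → 47
B = 255 × (1-Y) × (1-K) = 255 × 0.61 × 0.32 = 49.776 → 50
= RGB(64, 47, 50)


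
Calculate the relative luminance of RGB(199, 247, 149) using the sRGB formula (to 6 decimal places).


Linearize each channel (sRGB transfer function): c = v/255; c_lin = c/12.92 if c ≤ 0.04045, else ((c+0.055)/1.055)^2.4
  R: 199/255 ≈ 0.780392 > 0.04045 → ((0.780392+0.055)/1.055)^2.4 ≈ 0.571125
  G: 247/255 ≈ 0.968627 > 0.04045 → ((0.968627+0.055)/1.055)^2.4 ≈ 0.930111
  B: 149/255 ≈ 0.584314 > 0.04045 → ((0.584314+0.055)/1.055)^2.4 ≈ 0.300544
R_lin = 0.571125, G_lin = 0.930111, B_lin = 0.300544
L = 0.2126×R + 0.7152×G + 0.0722×B
L = 0.2126×0.571125 + 0.7152×0.930111 + 0.0722×0.300544
L ≈ 0.808336


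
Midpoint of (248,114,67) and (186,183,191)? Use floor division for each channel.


Midpoint: each channel = ⌊(C₁+C₂)/2⌋
R: ⌊(248+186)/2⌋ = 217
G: ⌊(114+183)/2⌋ = 148
B: ⌊(67+191)/2⌋ = 129
= RGB(217, 148, 129)


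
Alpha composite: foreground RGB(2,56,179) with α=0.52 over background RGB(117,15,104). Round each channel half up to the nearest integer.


C = α×F + (1-α)×B, with 1-α = 0.48
R: 0.52×2 + 0.48×117 = 1.04 + 56.16 = 57.20 → 57
G: 0.52×56 + 0.48×15 = 29.12 + 7.20 = 36.32 → 36
B: 0.52×179 + 0.48×104 = 93.08 + 49.92 = 143.00 → 143
= RGB(57, 36, 143)


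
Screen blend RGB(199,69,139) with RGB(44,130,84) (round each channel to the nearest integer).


Screen: C = 255 - (255-A)×(255-B)/255, rounded to nearest integer
R: 255 - (255-199)×(255-44)/255 = 255 - 11816/255 ≈ 255 - 46.337 = 208.663 → 209
G: 255 - (255-69)×(255-130)/255 = 255 - 23250/255 ≈ 255 - 91.176 = 163.824 → 164
B: 255 - (255-139)×(255-84)/255 = 255 - 19836/255 ≈ 255 - 77.788 = 177.212 → 177
= RGB(209, 164, 177)


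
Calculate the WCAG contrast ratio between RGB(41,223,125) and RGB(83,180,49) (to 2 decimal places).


Linearize each sRGB channel c=v/255: c/12.92 if c ≤ 0.04045 else ((c+0.055)/1.055)^2.4
L = 0.2126×R_lin + 0.7152×G_lin + 0.0722×B_lin
Color 1 (41,223,125):
  R=41: 41/255≈0.1608 > 0.04045 → ((0.1608+0.055)/1.055)^2.4 ≈ 0.02217
  G=223: 223/255≈0.8745 > 0.04045 → ((0.8745+0.055)/1.055)^2.4 ≈ 0.73791
  B=125: 125/255≈0.4902 > 0.04045 → ((0.4902+0.055)/1.055)^2.4 ≈ 0.20508
  L1 = 0.2126×0.02217 + 0.7152×0.73791 + 0.0722×0.20508 ≈ 0.54727
Color 2 (83,180,49):
  R=83: 83/255≈0.3255 > 0.04045 → ((0.3255+0.055)/1.055)^2.4 ≈ 0.08650
  G=180: 180/255≈0.7059 > 0.04045 → ((0.7059+0.055)/1.055)^2.4 ≈ 0.45641
  B=49: 49/255≈0.1922 > 0.04045 → ((0.1922+0.055)/1.055)^2.4 ≈ 0.03071
  L2 = 0.2126×0.08650 + 0.7152×0.45641 + 0.0722×0.03071 ≈ 0.34703
Lighter = 0.54727, Darker = 0.34703
Ratio = (L_lighter + 0.05) / (L_darker + 0.05)
Ratio = (0.54727 + 0.05) / (0.34703 + 0.05) = 0.59727 / 0.39703 ≈ 1.5043
Ratio ≈ 1.50:1


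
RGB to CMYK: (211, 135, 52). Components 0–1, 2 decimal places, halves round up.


R'=211/255≈0.8275, G'=135/255≈0.5294, B'=52/255≈0.2039
K = 1 - max(R',G',B') = 1 - 211/255 = 44/255 = 0.17254… → 0.17
(1-R'-K)/(1-K) simplifies to (max-R)/max with max = 211:
C = (211-211)/211 = 0/211 = 0 → 0.00
M = (211-135)/211 = 76/211 = 0.36018… → 0.36
Y = (211-52)/211 = 159/211 = 0.75355… → 0.75
= CMYK(0.00, 0.36, 0.75, 0.17)


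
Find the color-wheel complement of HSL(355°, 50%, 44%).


Complement = opposite side of color wheel = hue + 180°
H' = (355 + 180) mod 360 = 175°
S and L unchanged.
= HSL(175°, 50%, 44%)


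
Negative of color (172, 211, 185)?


Invert: (255-R, 255-G, 255-B)
R: 255-172 = 83
G: 255-211 = 44
B: 255-185 = 70
= RGB(83, 44, 70)


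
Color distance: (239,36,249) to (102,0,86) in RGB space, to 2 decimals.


d = √[(R₁-R₂)² + (G₁-G₂)² + (B₁-B₂)²]
d = √[(239-102)² + (36-0)² + (249-86)²]
d = √[18769 + 1296 + 26569]
d = √46634
d ≈ 215.95


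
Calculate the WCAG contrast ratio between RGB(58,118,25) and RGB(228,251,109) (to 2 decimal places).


Linearize each sRGB channel c=v/255: c/12.92 if c ≤ 0.04045 else ((c+0.055)/1.055)^2.4
L = 0.2126×R_lin + 0.7152×G_lin + 0.0722×B_lin
Color 1 (58,118,25):
  R=58: 58/255≈0.2275 > 0.04045 → ((0.2275+0.055)/1.055)^2.4 ≈ 0.04231
  G=118: 118/255≈0.4627 > 0.04045 → ((0.4627+0.055)/1.055)^2.4 ≈ 0.18116
  B=25: 25/255≈0.0980 > 0.04045 → ((0.0980+0.055)/1.055)^2.4 ≈ 0.00972
  L1 = 0.2126×0.04231 + 0.7152×0.18116 + 0.0722×0.00972 ≈ 0.13927
Color 2 (228,251,109):
  R=228: 228/255≈0.8941 > 0.04045 → ((0.8941+0.055)/1.055)^2.4 ≈ 0.77582
  G=251: 251/255≈0.9843 > 0.04045 → ((0.9843+0.055)/1.055)^2.4 ≈ 0.96469
  B=109: 109/255≈0.4275 > 0.04045 → ((0.4275+0.055)/1.055)^2.4 ≈ 0.15293
  L2 = 0.2126×0.77582 + 0.7152×0.96469 + 0.0722×0.15293 ≈ 0.86592
Lighter = 0.86592, Darker = 0.13927
Ratio = (L_lighter + 0.05) / (L_darker + 0.05)
Ratio = (0.86592 + 0.05) / (0.13927 + 0.05) = 0.91592 / 0.18927 ≈ 4.8394
Ratio ≈ 4.84:1


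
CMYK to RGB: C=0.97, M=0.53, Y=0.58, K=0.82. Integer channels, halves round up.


R = 255 × (1-C) × (1-K) = 255 × 0.03 × 0.18 = 1.377 → 1
G = 255 × (1-M) × (1-K) = 255 × 0.47 × 0.18 = 21.573 → 22
B = 255 × (1-Y) × (1-K) = 255 × 0.42 × 0.18 = 19.278 → 19
= RGB(1, 22, 19)


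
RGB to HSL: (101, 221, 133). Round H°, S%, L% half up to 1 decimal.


Normalize: R'=101/255≈0.3961, G'=221/255≈0.8667, B'=133/255≈0.5216
Max=221/255, Min=101/255, Δ=Max-Min=120/255
L = (Max+Min)/2 = (221+101)/510 = 322/510 = 0.63137… → L = 63.1%
L > 0.5 → S = Δ/(2-Max-Min) = 120/(510-221-101) = 120/188 = 0.63829… → S = 63.8%
(the 1/255 factors cancel in S and H, so raw channel differences can be used)
Max is G' → H = 60 × ((B-R)/Δ + 2) = 60 × ((133-101)/120 + 2)
  32/120 + 2 = 0.2666… + 2 = 2.2666…
  H = 60 × 2.2666… = 136° → H = 136.0°
= HSL(136.0°, 63.8%, 63.1%)


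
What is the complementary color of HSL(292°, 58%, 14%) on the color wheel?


Complement = opposite side of color wheel = hue + 180°
H' = (292 + 180) mod 360 = 112°
S and L unchanged.
= HSL(112°, 58%, 14%)


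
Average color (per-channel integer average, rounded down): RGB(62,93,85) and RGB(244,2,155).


Midpoint: each channel = ⌊(C₁+C₂)/2⌋
R: ⌊(62+244)/2⌋ = 153
G: ⌊(93+2)/2⌋ = 47
B: ⌊(85+155)/2⌋ = 120
= RGB(153, 47, 120)


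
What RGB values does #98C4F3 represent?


98 → 152 (R)
C4 → 196 (G)
F3 → 243 (B)
= RGB(152, 196, 243)


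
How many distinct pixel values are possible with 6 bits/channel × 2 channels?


Total bits = 6 bits/channel × 2 channels = 12 bits
Distinct pixel values = 2^12
= 4,096 pixel values


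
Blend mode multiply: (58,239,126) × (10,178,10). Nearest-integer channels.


Multiply: C = A×B/255, rounded to nearest integer
R: 58×10/255 = 580/255 ≈ 2.275 → 2
G: 239×178/255 = 42542/255 ≈ 166.831 → 167
B: 126×10/255 = 1260/255 ≈ 4.941 → 5
= RGB(2, 167, 5)


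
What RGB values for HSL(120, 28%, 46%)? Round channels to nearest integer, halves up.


H=120°, S=0.28, L=0.46
C = (1-|2L-1|)×S = (1-|-0.08|)×0.28 = 0.2576
H' = H/60 = 120/60 ≈ 2.0000; X = C×(1-|H' mod 2 - 1|) = 0.0
m = L - C/2 = 0.46 - 0.1288 = 0.3312
Sector ⌊H'⌋ = 2 → (R',G',B') = (0.0, 0.2576, 0.0)
RGB = ((R'+m)×255, (G'+m)×255, (B'+m)×255) = (84.456, 150.144, 84.456)
Round half up → RGB(84, 150, 84)


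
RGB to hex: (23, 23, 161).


R = 23 → 17 (hex)
G = 23 → 17 (hex)
B = 161 → A1 (hex)
Hex = #1717A1


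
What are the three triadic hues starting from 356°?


Triadic: equally spaced at 120° intervals
H1 = 356°
H2 = (356 + 120) mod 360 = 116°
H3 = (356 + 240) mod 360 = 236°
Triadic = 356°, 116°, 236°


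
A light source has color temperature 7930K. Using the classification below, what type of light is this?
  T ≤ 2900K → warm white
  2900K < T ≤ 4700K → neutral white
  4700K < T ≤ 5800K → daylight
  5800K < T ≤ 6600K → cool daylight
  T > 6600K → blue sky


Temperature: 7930K
7930K > 6600K → blue sky
Classification: blue sky


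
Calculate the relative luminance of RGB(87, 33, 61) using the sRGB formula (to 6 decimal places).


Linearize each channel (sRGB transfer function): c = v/255; c_lin = c/12.92 if c ≤ 0.04045, else ((c+0.055)/1.055)^2.4
  R: 87/255 ≈ 0.341176 > 0.04045 → ((0.341176+0.055)/1.055)^2.4 ≈ 0.095307
  G: 33/255 ≈ 0.129412 > 0.04045 → ((0.129412+0.055)/1.055)^2.4 ≈ 0.015209
  B: 61/255 ≈ 0.239216 > 0.04045 → ((0.239216+0.055)/1.055)^2.4 ≈ 0.046665
R_lin = 0.095307, G_lin = 0.015209, B_lin = 0.046665
L = 0.2126×R + 0.7152×G + 0.0722×B
L = 0.2126×0.095307 + 0.7152×0.015209 + 0.0722×0.046665
L ≈ 0.034509


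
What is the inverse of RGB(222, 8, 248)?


Invert: (255-R, 255-G, 255-B)
R: 255-222 = 33
G: 255-8 = 247
B: 255-248 = 7
= RGB(33, 247, 7)


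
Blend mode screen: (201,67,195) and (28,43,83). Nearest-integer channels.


Screen: C = 255 - (255-A)×(255-B)/255, rounded to nearest integer
R: 255 - (255-201)×(255-28)/255 = 255 - 12258/255 ≈ 255 - 48.071 = 206.929 → 207
G: 255 - (255-67)×(255-43)/255 = 255 - 39856/255 ≈ 255 - 156.298 = 98.702 → 99
B: 255 - (255-195)×(255-83)/255 = 255 - 10320/255 ≈ 255 - 40.471 = 214.529 → 215
= RGB(207, 99, 215)


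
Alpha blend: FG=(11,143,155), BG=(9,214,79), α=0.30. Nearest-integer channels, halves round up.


C = α×F + (1-α)×B, with 1-α = 0.70
R: 0.30×11 + 0.70×9 = 3.30 + 6.30 = 9.60 → 10
G: 0.30×143 + 0.70×214 = 42.90 + 149.80 = 192.70 → 193
B: 0.30×155 + 0.70×79 = 46.50 + 55.30 = 101.80 → 102
= RGB(10, 193, 102)


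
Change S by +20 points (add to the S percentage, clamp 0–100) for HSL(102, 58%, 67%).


Original S = 58%
Adjustment = +20 percentage points
New S = 58 + (20) = 78
Clamp to [0, 100] → 78
= HSL(102°, 78%, 67%)


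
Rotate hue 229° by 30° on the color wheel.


New hue = (H + rotation) mod 360
New hue = (229 + 30) mod 360
= 259 mod 360
= 259°


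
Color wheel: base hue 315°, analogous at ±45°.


Base hue: 315°
Left analog: (315 - 45) mod 360 = 270°
Right analog: (315 + 45) mod 360 = 0°
Analogous hues = 270° and 0°


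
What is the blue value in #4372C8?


Color: #4372C8
R = 43 = 67
G = 72 = 114
B = C8 = 200
Blue = 200


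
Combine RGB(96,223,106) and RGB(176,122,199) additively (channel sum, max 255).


Additive: each channel = min(255, C₁+C₂)
R: 96+176 = 272 → 255
G: 223+122 = 345 → 255
B: 106+199 = 305 → 255
= RGB(255, 255, 255)


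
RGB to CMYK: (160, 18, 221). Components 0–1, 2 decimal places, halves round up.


R'=160/255≈0.6275, G'=18/255≈0.0706, B'=221/255≈0.8667
K = 1 - max(R',G',B') = 1 - 221/255 = 34/255 = 0.13333… → 0.13
(1-R'-K)/(1-K) simplifies to (max-R)/max with max = 221:
C = (221-160)/221 = 61/221 = 0.27601… → 0.28
M = (221-18)/221 = 203/221 = 0.91855… → 0.92
Y = (221-221)/221 = 0/221 = 0 → 0.00
= CMYK(0.28, 0.92, 0.00, 0.13)


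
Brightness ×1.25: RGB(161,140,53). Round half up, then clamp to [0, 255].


Multiply each channel by 1.25, round half up, clamp to [0, 255]
R: 161×1.25 = 201.25 → round → 201
G: 140×1.25 = 175
B: 53×1.25 = 66.25 → round → 66
= RGB(201, 175, 66)


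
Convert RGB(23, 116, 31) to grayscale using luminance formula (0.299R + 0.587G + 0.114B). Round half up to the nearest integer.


Gray = 0.299×R + 0.587×G + 0.114×B
Gray = 0.299×23 + 0.587×116 + 0.114×31
Gray = 6.877 + 68.092 + 3.534
Gray = 78.503 → round half up → 79
Gray = 79


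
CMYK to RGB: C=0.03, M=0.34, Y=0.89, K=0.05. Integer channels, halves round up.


R = 255 × (1-C) × (1-K) = 255 × 0.97 × 0.95 = 234.9825 → 235
G = 255 × (1-M) × (1-K) = 255 × 0.66 × 0.95 = 159.885 → 160
B = 255 × (1-Y) × (1-K) = 255 × 0.11 × 0.95 = 26.6475 → 27
= RGB(235, 160, 27)


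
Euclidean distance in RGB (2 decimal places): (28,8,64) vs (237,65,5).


d = √[(R₁-R₂)² + (G₁-G₂)² + (B₁-B₂)²]
d = √[(28-237)² + (8-65)² + (64-5)²]
d = √[43681 + 3249 + 3481]
d = √50411
d ≈ 224.52


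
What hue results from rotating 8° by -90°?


New hue = (H + rotation) mod 360
New hue = (8 -90) mod 360
= -82 mod 360
= 278°


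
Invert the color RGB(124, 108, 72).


Invert: (255-R, 255-G, 255-B)
R: 255-124 = 131
G: 255-108 = 147
B: 255-72 = 183
= RGB(131, 147, 183)


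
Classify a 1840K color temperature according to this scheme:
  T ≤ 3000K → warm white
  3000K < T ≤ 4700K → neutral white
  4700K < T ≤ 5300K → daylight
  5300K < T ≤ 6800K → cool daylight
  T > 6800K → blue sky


Temperature: 1840K
1840K ≤ 3000K → warm white
Classification: warm white


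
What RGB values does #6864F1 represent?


68 → 104 (R)
64 → 100 (G)
F1 → 241 (B)
= RGB(104, 100, 241)


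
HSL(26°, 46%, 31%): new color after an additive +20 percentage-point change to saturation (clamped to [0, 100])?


Original S = 46%
Adjustment = +20 percentage points
New S = 46 + (20) = 66
Clamp to [0, 100] → 66
= HSL(26°, 66%, 31%)


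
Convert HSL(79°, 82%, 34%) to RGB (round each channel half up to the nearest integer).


H=79°, S=0.82, L=0.34
C = (1-|2L-1|)×S = (1-|-0.32|)×0.82 = 0.5576
H' = H/60 = 79/60 ≈ 1.3167; X = C×(1-|H' mod 2 - 1|) ≈ 0.3810
m = L - C/2 = 0.34 - 0.2788 = 0.0612
Sector ⌊H'⌋ = 1 → (R',G',B') = (≈0.3810, 0.5576, 0.0)
RGB = ((R'+m)×255, (G'+m)×255, (B'+m)×255) = (112.7678, 157.794, 15.606)
Round half up → RGB(113, 158, 16)


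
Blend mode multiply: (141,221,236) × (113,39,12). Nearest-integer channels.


Multiply: C = A×B/255, rounded to nearest integer
R: 141×113/255 = 15933/255 ≈ 62.482 → 62
G: 221×39/255 = 8619/255 ≈ 33.800 → 34
B: 236×12/255 = 2832/255 ≈ 11.106 → 11
= RGB(62, 34, 11)


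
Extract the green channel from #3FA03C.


Color: #3FA03C
R = 3F = 63
G = A0 = 160
B = 3C = 60
Green = 160


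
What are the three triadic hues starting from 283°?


Triadic: equally spaced at 120° intervals
H1 = 283°
H2 = (283 + 120) mod 360 = 43°
H3 = (283 + 240) mod 360 = 163°
Triadic = 283°, 43°, 163°


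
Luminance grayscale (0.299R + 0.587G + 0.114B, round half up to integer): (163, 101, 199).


Gray = 0.299×R + 0.587×G + 0.114×B
Gray = 0.299×163 + 0.587×101 + 0.114×199
Gray = 48.737 + 59.287 + 22.686
Gray = 130.710 → round half up → 131
Gray = 131


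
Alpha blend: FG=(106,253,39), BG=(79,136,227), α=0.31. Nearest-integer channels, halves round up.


C = α×F + (1-α)×B, with 1-α = 0.69
R: 0.31×106 + 0.69×79 = 32.86 + 54.51 = 87.37 → 87
G: 0.31×253 + 0.69×136 = 78.43 + 93.84 = 172.27 → 172
B: 0.31×39 + 0.69×227 = 12.09 + 156.63 = 168.72 → 169
= RGB(87, 172, 169)


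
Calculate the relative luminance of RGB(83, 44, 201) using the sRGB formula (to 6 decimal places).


Linearize each channel (sRGB transfer function): c = v/255; c_lin = c/12.92 if c ≤ 0.04045, else ((c+0.055)/1.055)^2.4
  R: 83/255 ≈ 0.325490 > 0.04045 → ((0.325490+0.055)/1.055)^2.4 ≈ 0.086500
  G: 44/255 ≈ 0.172549 > 0.04045 → ((0.172549+0.055)/1.055)^2.4 ≈ 0.025187
  B: 201/255 ≈ 0.788235 > 0.04045 → ((0.788235+0.055)/1.055)^2.4 ≈ 0.584078
R_lin = 0.086500, G_lin = 0.025187, B_lin = 0.584078
L = 0.2126×R + 0.7152×G + 0.0722×B
L = 0.2126×0.086500 + 0.7152×0.025187 + 0.0722×0.584078
L ≈ 0.078574


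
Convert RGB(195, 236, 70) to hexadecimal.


R = 195 → C3 (hex)
G = 236 → EC (hex)
B = 70 → 46 (hex)
Hex = #C3EC46


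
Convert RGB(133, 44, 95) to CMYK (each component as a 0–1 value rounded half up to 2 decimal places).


R'=133/255≈0.5216, G'=44/255≈0.1725, B'=95/255≈0.3725
K = 1 - max(R',G',B') = 1 - 133/255 = 122/255 = 0.47843… → 0.48
(1-R'-K)/(1-K) simplifies to (max-R)/max with max = 133:
C = (133-133)/133 = 0/133 = 0 → 0.00
M = (133-44)/133 = 89/133 = 0.66917… → 0.67
Y = (133-95)/133 = 38/133 = 0.28571… → 0.29
= CMYK(0.00, 0.67, 0.29, 0.48)


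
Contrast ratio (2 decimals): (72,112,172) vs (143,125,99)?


Linearize each sRGB channel c=v/255: c/12.92 if c ≤ 0.04045 else ((c+0.055)/1.055)^2.4
L = 0.2126×R_lin + 0.7152×G_lin + 0.0722×B_lin
Color 1 (72,112,172):
  R=72: 72/255≈0.2824 > 0.04045 → ((0.2824+0.055)/1.055)^2.4 ≈ 0.06480
  G=112: 112/255≈0.4392 > 0.04045 → ((0.4392+0.055)/1.055)^2.4 ≈ 0.16203
  B=172: 172/255≈0.6745 > 0.04045 → ((0.6745+0.055)/1.055)^2.4 ≈ 0.41254
  L1 = 0.2126×0.06480 + 0.7152×0.16203 + 0.0722×0.41254 ≈ 0.15945
Color 2 (143,125,99):
  R=143: 143/255≈0.5608 > 0.04045 → ((0.5608+0.055)/1.055)^2.4 ≈ 0.27468
  G=125: 125/255≈0.4902 > 0.04045 → ((0.4902+0.055)/1.055)^2.4 ≈ 0.20508
  B=99: 99/255≈0.3882 > 0.04045 → ((0.3882+0.055)/1.055)^2.4 ≈ 0.12477
  L2 = 0.2126×0.27468 + 0.7152×0.20508 + 0.0722×0.12477 ≈ 0.21408
Lighter = 0.21408, Darker = 0.15945
Ratio = (L_lighter + 0.05) / (L_darker + 0.05)
Ratio = (0.21408 + 0.05) / (0.15945 + 0.05) = 0.26408 / 0.20945 ≈ 1.2608
Ratio ≈ 1.26:1


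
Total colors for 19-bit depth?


Colors = 2^bits = 2^19
= 524,288 colors


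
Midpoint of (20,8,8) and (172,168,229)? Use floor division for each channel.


Midpoint: each channel = ⌊(C₁+C₂)/2⌋
R: ⌊(20+172)/2⌋ = 96
G: ⌊(8+168)/2⌋ = 88
B: ⌊(8+229)/2⌋ = 118
= RGB(96, 88, 118)


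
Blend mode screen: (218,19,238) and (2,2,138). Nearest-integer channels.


Screen: C = 255 - (255-A)×(255-B)/255, rounded to nearest integer
R: 255 - (255-218)×(255-2)/255 = 255 - 9361/255 ≈ 255 - 36.710 = 218.290 → 218
G: 255 - (255-19)×(255-2)/255 = 255 - 59708/255 ≈ 255 - 234.149 = 20.851 → 21
B: 255 - (255-238)×(255-138)/255 = 255 - 1989/255 ≈ 255 - 7.800 = 247.200 → 247
= RGB(218, 21, 247)


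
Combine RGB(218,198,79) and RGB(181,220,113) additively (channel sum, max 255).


Additive: each channel = min(255, C₁+C₂)
R: 218+181 = 399 → 255
G: 198+220 = 418 → 255
B: 79+113 = 192 → 192
= RGB(255, 255, 192)


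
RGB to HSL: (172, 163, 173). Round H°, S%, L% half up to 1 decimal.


Normalize: R'=172/255≈0.6745, G'=163/255≈0.6392, B'=173/255≈0.6784
Max=173/255, Min=163/255, Δ=Max-Min=10/255
L = (Max+Min)/2 = (173+163)/510 = 336/510 = 0.65882… → L = 65.9%
L > 0.5 → S = Δ/(2-Max-Min) = 10/(510-173-163) = 10/174 = 0.05747… → S = 5.7%
(the 1/255 factors cancel in S and H, so raw channel differences can be used)
Max is B' → H = 60 × ((R-G)/Δ + 4) = 60 × ((172-163)/10 + 4)
  9/10 + 4 = 0.9 + 4 = 4.9
  H = 60 × 4.9 = 294° → H = 294.0°
= HSL(294.0°, 5.7%, 65.9%)


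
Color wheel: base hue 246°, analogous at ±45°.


Base hue: 246°
Left analog: (246 - 45) mod 360 = 201°
Right analog: (246 + 45) mod 360 = 291°
Analogous hues = 201° and 291°


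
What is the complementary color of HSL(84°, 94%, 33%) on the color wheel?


Complement = opposite side of color wheel = hue + 180°
H' = (84 + 180) mod 360 = 264°
S and L unchanged.
= HSL(264°, 94%, 33%)


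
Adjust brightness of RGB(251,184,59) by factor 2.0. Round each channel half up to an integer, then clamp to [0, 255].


Multiply each channel by 2.0, round half up, clamp to [0, 255]
R: 251×2.0 = 502 → clamp → 255
G: 184×2.0 = 368 → clamp → 255
B: 59×2.0 = 118
= RGB(255, 255, 118)


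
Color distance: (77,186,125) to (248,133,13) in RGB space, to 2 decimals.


d = √[(R₁-R₂)² + (G₁-G₂)² + (B₁-B₂)²]
d = √[(77-248)² + (186-133)² + (125-13)²]
d = √[29241 + 2809 + 12544]
d = √44594
d ≈ 211.17


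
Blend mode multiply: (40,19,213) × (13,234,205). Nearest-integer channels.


Multiply: C = A×B/255, rounded to nearest integer
R: 40×13/255 = 520/255 ≈ 2.039 → 2
G: 19×234/255 = 4446/255 ≈ 17.435 → 17
B: 213×205/255 = 43665/255 ≈ 171.235 → 171
= RGB(2, 17, 171)


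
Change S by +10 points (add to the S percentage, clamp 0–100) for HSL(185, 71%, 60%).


Original S = 71%
Adjustment = +10 percentage points
New S = 71 + (10) = 81
Clamp to [0, 100] → 81
= HSL(185°, 81%, 60%)


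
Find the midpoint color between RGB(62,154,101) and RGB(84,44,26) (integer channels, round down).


Midpoint: each channel = ⌊(C₁+C₂)/2⌋
R: ⌊(62+84)/2⌋ = 73
G: ⌊(154+44)/2⌋ = 99
B: ⌊(101+26)/2⌋ = 63
= RGB(73, 99, 63)


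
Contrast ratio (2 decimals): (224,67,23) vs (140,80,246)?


Linearize each sRGB channel c=v/255: c/12.92 if c ≤ 0.04045 else ((c+0.055)/1.055)^2.4
L = 0.2126×R_lin + 0.7152×G_lin + 0.0722×B_lin
Color 1 (224,67,23):
  R=224: 224/255≈0.8784 > 0.04045 → ((0.8784+0.055)/1.055)^2.4 ≈ 0.74540
  G=67: 67/255≈0.2627 > 0.04045 → ((0.2627+0.055)/1.055)^2.4 ≈ 0.05613
  B=23: 23/255≈0.0902 > 0.04045 → ((0.0902+0.055)/1.055)^2.4 ≈ 0.00857
  L1 = 0.2126×0.74540 + 0.7152×0.05613 + 0.0722×0.00857 ≈ 0.19923
Color 2 (140,80,246):
  R=140: 140/255≈0.5490 > 0.04045 → ((0.5490+0.055)/1.055)^2.4 ≈ 0.26225
  G=80: 80/255≈0.3137 > 0.04045 → ((0.3137+0.055)/1.055)^2.4 ≈ 0.08022
  B=246: 246/255≈0.9647 > 0.04045 → ((0.9647+0.055)/1.055)^2.4 ≈ 0.92158
  L2 = 0.2126×0.26225 + 0.7152×0.08022 + 0.0722×0.92158 ≈ 0.17967
Lighter = 0.19923, Darker = 0.17967
Ratio = (L_lighter + 0.05) / (L_darker + 0.05)
Ratio = (0.19923 + 0.05) / (0.17967 + 0.05) = 0.24923 / 0.22967 ≈ 1.0852
Ratio ≈ 1.09:1


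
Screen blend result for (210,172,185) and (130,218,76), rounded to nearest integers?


Screen: C = 255 - (255-A)×(255-B)/255, rounded to nearest integer
R: 255 - (255-210)×(255-130)/255 = 255 - 5625/255 ≈ 255 - 22.059 = 232.941 → 233
G: 255 - (255-172)×(255-218)/255 = 255 - 3071/255 ≈ 255 - 12.043 = 242.957 → 243
B: 255 - (255-185)×(255-76)/255 = 255 - 12530/255 ≈ 255 - 49.137 = 205.863 → 206
= RGB(233, 243, 206)


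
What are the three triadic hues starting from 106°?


Triadic: equally spaced at 120° intervals
H1 = 106°
H2 = (106 + 120) mod 360 = 226°
H3 = (106 + 240) mod 360 = 346°
Triadic = 106°, 226°, 346°


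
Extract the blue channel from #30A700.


Color: #30A700
R = 30 = 48
G = A7 = 167
B = 00 = 0
Blue = 0


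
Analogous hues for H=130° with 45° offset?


Base hue: 130°
Left analog: (130 - 45) mod 360 = 85°
Right analog: (130 + 45) mod 360 = 175°
Analogous hues = 85° and 175°


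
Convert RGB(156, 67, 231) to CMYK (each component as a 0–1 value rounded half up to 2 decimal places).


R'=156/255≈0.6118, G'=67/255≈0.2627, B'=231/255≈0.9059
K = 1 - max(R',G',B') = 1 - 231/255 = 24/255 = 0.09411… → 0.09
(1-R'-K)/(1-K) simplifies to (max-R)/max with max = 231:
C = (231-156)/231 = 75/231 = 0.32467… → 0.32
M = (231-67)/231 = 164/231 = 0.70995… → 0.71
Y = (231-231)/231 = 0/231 = 0 → 0.00
= CMYK(0.32, 0.71, 0.00, 0.09)


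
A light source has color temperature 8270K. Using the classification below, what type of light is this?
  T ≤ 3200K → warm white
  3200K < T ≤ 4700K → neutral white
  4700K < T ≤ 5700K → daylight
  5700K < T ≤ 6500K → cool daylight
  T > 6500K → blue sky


Temperature: 8270K
8270K > 6500K → blue sky
Classification: blue sky


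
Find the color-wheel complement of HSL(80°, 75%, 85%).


Complement = opposite side of color wheel = hue + 180°
H' = (80 + 180) mod 360 = 260°
S and L unchanged.
= HSL(260°, 75%, 85%)


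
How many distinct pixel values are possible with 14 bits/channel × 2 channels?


Total bits = 14 bits/channel × 2 channels = 28 bits
Distinct pixel values = 2^28
= 268,435,456 pixel values


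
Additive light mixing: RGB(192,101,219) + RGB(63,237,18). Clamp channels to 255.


Additive: each channel = min(255, C₁+C₂)
R: 192+63 = 255 → 255
G: 101+237 = 338 → 255
B: 219+18 = 237 → 237
= RGB(255, 255, 237)


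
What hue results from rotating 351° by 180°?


New hue = (H + rotation) mod 360
New hue = (351 + 180) mod 360
= 531 mod 360
= 171°


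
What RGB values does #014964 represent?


01 → 1 (R)
49 → 73 (G)
64 → 100 (B)
= RGB(1, 73, 100)


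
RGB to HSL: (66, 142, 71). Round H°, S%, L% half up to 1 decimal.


Normalize: R'=66/255≈0.2588, G'=142/255≈0.5569, B'=71/255≈0.2784
Max=142/255, Min=66/255, Δ=Max-Min=76/255
L = (Max+Min)/2 = (142+66)/510 = 208/510 = 0.40784… → L = 40.8%
L ≤ 0.5 → S = Δ/(Max+Min) = 76/(142+66) = 76/208 = 0.36538… → S = 36.5%
(the 1/255 factors cancel in S and H, so raw channel differences can be used)
Max is G' → H = 60 × ((B-R)/Δ + 2) = 60 × ((71-66)/76 + 2)
  5/76 + 2 = 0.0657… + 2 = 2.0657…
  H = 60 × 2.0657… = 123.947…° → H = 123.9°
= HSL(123.9°, 36.5%, 40.8%)


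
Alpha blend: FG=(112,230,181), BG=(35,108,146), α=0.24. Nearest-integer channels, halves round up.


C = α×F + (1-α)×B, with 1-α = 0.76
R: 0.24×112 + 0.76×35 = 26.88 + 26.60 = 53.48 → 53
G: 0.24×230 + 0.76×108 = 55.20 + 82.08 = 137.28 → 137
B: 0.24×181 + 0.76×146 = 43.44 + 110.96 = 154.40 → 154
= RGB(53, 137, 154)


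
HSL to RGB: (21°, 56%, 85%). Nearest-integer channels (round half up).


H=21°, S=0.56, L=0.85
C = (1-|2L-1|)×S = (1-|0.70|)×0.56 = 0.168
H' = H/60 = 21/60 ≈ 0.3500; X = C×(1-|H' mod 2 - 1|) = 0.0588
m = L - C/2 = 0.85 - 0.084 = 0.766
Sector ⌊H'⌋ = 0 → (R',G',B') = (0.168, 0.0588, 0.0)
RGB = ((R'+m)×255, (G'+m)×255, (B'+m)×255) = (238.17, 210.324, 195.33)
Round half up → RGB(238, 210, 195)


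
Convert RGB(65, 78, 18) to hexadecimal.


R = 65 → 41 (hex)
G = 78 → 4E (hex)
B = 18 → 12 (hex)
Hex = #414E12


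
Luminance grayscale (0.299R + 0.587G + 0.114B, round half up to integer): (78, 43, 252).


Gray = 0.299×R + 0.587×G + 0.114×B
Gray = 0.299×78 + 0.587×43 + 0.114×252
Gray = 23.322 + 25.241 + 28.728
Gray = 77.291 → round half up → 77
Gray = 77


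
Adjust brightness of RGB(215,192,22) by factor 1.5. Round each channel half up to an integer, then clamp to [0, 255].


Multiply each channel by 1.5, round half up, clamp to [0, 255]
R: 215×1.5 = 322.5 → round → 323 → clamp → 255
G: 192×1.5 = 288 → clamp → 255
B: 22×1.5 = 33
= RGB(255, 255, 33)


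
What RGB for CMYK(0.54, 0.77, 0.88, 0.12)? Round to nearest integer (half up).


R = 255 × (1-C) × (1-K) = 255 × 0.46 × 0.88 = 103.224 → 103
G = 255 × (1-M) × (1-K) = 255 × 0.23 × 0.88 = 51.612 → 52
B = 255 × (1-Y) × (1-K) = 255 × 0.12 × 0.88 = 26.928 → 27
= RGB(103, 52, 27)


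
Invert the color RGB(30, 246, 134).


Invert: (255-R, 255-G, 255-B)
R: 255-30 = 225
G: 255-246 = 9
B: 255-134 = 121
= RGB(225, 9, 121)


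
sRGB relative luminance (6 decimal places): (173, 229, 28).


Linearize each channel (sRGB transfer function): c = v/255; c_lin = c/12.92 if c ≤ 0.04045, else ((c+0.055)/1.055)^2.4
  R: 173/255 ≈ 0.678431 > 0.04045 → ((0.678431+0.055)/1.055)^2.4 ≈ 0.417885
  G: 229/255 ≈ 0.898039 > 0.04045 → ((0.898039+0.055)/1.055)^2.4 ≈ 0.783538
  B: 28/255 ≈ 0.109804 > 0.04045 → ((0.109804+0.055)/1.055)^2.4 ≈ 0.011612
R_lin = 0.417885, G_lin = 0.783538, B_lin = 0.011612
L = 0.2126×R + 0.7152×G + 0.0722×B
L = 0.2126×0.417885 + 0.7152×0.783538 + 0.0722×0.011612
L ≈ 0.650067


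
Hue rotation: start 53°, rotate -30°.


New hue = (H + rotation) mod 360
New hue = (53 -30) mod 360
= 23 mod 360
= 23°


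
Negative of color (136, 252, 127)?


Invert: (255-R, 255-G, 255-B)
R: 255-136 = 119
G: 255-252 = 3
B: 255-127 = 128
= RGB(119, 3, 128)


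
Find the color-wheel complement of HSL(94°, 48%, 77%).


Complement = opposite side of color wheel = hue + 180°
H' = (94 + 180) mod 360 = 274°
S and L unchanged.
= HSL(274°, 48%, 77%)


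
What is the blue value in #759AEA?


Color: #759AEA
R = 75 = 117
G = 9A = 154
B = EA = 234
Blue = 234


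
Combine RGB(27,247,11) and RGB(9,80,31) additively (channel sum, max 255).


Additive: each channel = min(255, C₁+C₂)
R: 27+9 = 36 → 36
G: 247+80 = 327 → 255
B: 11+31 = 42 → 42
= RGB(36, 255, 42)


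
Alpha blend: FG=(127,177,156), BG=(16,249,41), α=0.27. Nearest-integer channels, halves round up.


C = α×F + (1-α)×B, with 1-α = 0.73
R: 0.27×127 + 0.73×16 = 34.29 + 11.68 = 45.97 → 46
G: 0.27×177 + 0.73×249 = 47.79 + 181.77 = 229.56 → 230
B: 0.27×156 + 0.73×41 = 42.12 + 29.93 = 72.05 → 72
= RGB(46, 230, 72)


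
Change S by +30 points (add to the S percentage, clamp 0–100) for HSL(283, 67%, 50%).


Original S = 67%
Adjustment = +30 percentage points
New S = 67 + (30) = 97
Clamp to [0, 100] → 97
= HSL(283°, 97%, 50%)


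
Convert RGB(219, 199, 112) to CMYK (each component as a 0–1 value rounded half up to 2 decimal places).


R'=219/255≈0.8588, G'=199/255≈0.7804, B'=112/255≈0.4392
K = 1 - max(R',G',B') = 1 - 219/255 = 36/255 = 0.14117… → 0.14
(1-R'-K)/(1-K) simplifies to (max-R)/max with max = 219:
C = (219-219)/219 = 0/219 = 0 → 0.00
M = (219-199)/219 = 20/219 = 0.09132… → 0.09
Y = (219-112)/219 = 107/219 = 0.48858… → 0.49
= CMYK(0.00, 0.09, 0.49, 0.14)


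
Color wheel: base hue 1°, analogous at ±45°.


Base hue: 1°
Left analog: (1 - 45) mod 360 = 316°
Right analog: (1 + 45) mod 360 = 46°
Analogous hues = 316° and 46°


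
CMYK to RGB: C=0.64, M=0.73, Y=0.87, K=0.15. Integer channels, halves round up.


R = 255 × (1-C) × (1-K) = 255 × 0.36 × 0.85 = 78.03 → 78
G = 255 × (1-M) × (1-K) = 255 × 0.27 × 0.85 = 58.5225 → 59
B = 255 × (1-Y) × (1-K) = 255 × 0.13 × 0.85 = 28.1775 → 28
= RGB(78, 59, 28)


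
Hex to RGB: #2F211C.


2F → 47 (R)
21 → 33 (G)
1C → 28 (B)
= RGB(47, 33, 28)


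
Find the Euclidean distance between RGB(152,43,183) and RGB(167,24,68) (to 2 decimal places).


d = √[(R₁-R₂)² + (G₁-G₂)² + (B₁-B₂)²]
d = √[(152-167)² + (43-24)² + (183-68)²]
d = √[225 + 361 + 13225]
d = √13811
d ≈ 117.52


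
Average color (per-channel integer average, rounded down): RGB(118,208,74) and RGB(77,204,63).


Midpoint: each channel = ⌊(C₁+C₂)/2⌋
R: ⌊(118+77)/2⌋ = 97
G: ⌊(208+204)/2⌋ = 206
B: ⌊(74+63)/2⌋ = 68
= RGB(97, 206, 68)


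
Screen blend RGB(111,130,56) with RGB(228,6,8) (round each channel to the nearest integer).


Screen: C = 255 - (255-A)×(255-B)/255, rounded to nearest integer
R: 255 - (255-111)×(255-228)/255 = 255 - 3888/255 ≈ 255 - 15.247 = 239.753 → 240
G: 255 - (255-130)×(255-6)/255 = 255 - 31125/255 ≈ 255 - 122.059 = 132.941 → 133
B: 255 - (255-56)×(255-8)/255 = 255 - 49153/255 ≈ 255 - 192.757 = 62.243 → 62
= RGB(240, 133, 62)


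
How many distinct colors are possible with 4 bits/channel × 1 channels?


Total bits = 4 bits/channel × 1 channels = 4 bits
Distinct colors = 2^4
= 16 colors


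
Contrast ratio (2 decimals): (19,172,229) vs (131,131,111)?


Linearize each sRGB channel c=v/255: c/12.92 if c ≤ 0.04045 else ((c+0.055)/1.055)^2.4
L = 0.2126×R_lin + 0.7152×G_lin + 0.0722×B_lin
Color 1 (19,172,229):
  R=19: 19/255≈0.0745 > 0.04045 → ((0.0745+0.055)/1.055)^2.4 ≈ 0.00651
  G=172: 172/255≈0.6745 > 0.04045 → ((0.6745+0.055)/1.055)^2.4 ≈ 0.41254
  B=229: 229/255≈0.8980 > 0.04045 → ((0.8980+0.055)/1.055)^2.4 ≈ 0.78354
  L1 = 0.2126×0.00651 + 0.7152×0.41254 + 0.0722×0.78354 ≈ 0.35301
Color 2 (131,131,111):
  R=131: 131/255≈0.5137 > 0.04045 → ((0.5137+0.055)/1.055)^2.4 ≈ 0.22697
  G=131: 131/255≈0.5137 > 0.04045 → ((0.5137+0.055)/1.055)^2.4 ≈ 0.22697
  B=111: 111/255≈0.4353 > 0.04045 → ((0.4353+0.055)/1.055)^2.4 ≈ 0.15896
  L2 = 0.2126×0.22697 + 0.7152×0.22697 + 0.0722×0.15896 ≈ 0.22206
Lighter = 0.35301, Darker = 0.22206
Ratio = (L_lighter + 0.05) / (L_darker + 0.05)
Ratio = (0.35301 + 0.05) / (0.22206 + 0.05) = 0.40301 / 0.27206 ≈ 1.4813
Ratio ≈ 1.48:1
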